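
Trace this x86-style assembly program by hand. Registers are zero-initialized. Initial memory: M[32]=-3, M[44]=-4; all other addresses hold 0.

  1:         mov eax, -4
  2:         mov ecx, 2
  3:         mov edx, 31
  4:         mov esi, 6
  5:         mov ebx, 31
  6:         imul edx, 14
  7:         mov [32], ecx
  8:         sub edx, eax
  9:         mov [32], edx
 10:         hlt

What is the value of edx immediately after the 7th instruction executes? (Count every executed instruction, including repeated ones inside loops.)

mov eax, -4 → eax=-4
mov ecx, 2 → ecx=2
mov edx, 31 → edx=31
mov esi, 6 → esi=6
mov ebx, 31 → ebx=31
imul edx, 14 → edx=31*14=434
mov [32], ecx → M[32]=2
After step 7: edx = 434.

434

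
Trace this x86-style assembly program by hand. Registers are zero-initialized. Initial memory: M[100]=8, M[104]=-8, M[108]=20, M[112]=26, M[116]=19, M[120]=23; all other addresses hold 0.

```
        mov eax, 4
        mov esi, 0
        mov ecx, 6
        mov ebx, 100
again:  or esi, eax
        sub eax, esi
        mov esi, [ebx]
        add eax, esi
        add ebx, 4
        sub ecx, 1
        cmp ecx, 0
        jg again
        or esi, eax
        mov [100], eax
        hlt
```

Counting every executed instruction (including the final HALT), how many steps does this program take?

after mov eax, 4: eax=4
after mov esi, 0: esi=0
after mov ecx, 6: ecx=6
after mov ebx, 100: ebx=100
after or esi, eax: esi=0|4=4
after sub eax, esi: eax=4-4=0
after mov esi, [ebx]: esi=M[100]=8
after add eax, esi: eax=0+8=8
after add ebx, 4: ebx=100+4=104
after sub ecx, 1: ecx=6-1=5
cmp ecx, 0  (cmp 5,0)
jg again: taken
after or esi, eax: esi=8|8=8
after sub eax, esi: eax=8-8=0
after mov esi, [ebx]: esi=M[104]=-8
after add eax, esi: eax=0+(-8)=-8
after add ebx, 4: ebx=104+4=108
after sub ecx, 1: ecx=5-1=4
cmp ecx, 0  (cmp 4,0)
jg again: taken
after or esi, eax: esi=(-8)|(-8)=-8
after sub eax, esi: eax=(-8)-(-8)=0
after mov esi, [ebx]: esi=M[108]=20
after add eax, esi: eax=0+20=20
after add ebx, 4: ebx=108+4=112
after sub ecx, 1: ecx=4-1=3
cmp ecx, 0  (cmp 3,0)
jg again: taken
after or esi, eax: esi=20|20=20
after sub eax, esi: eax=20-20=0
after mov esi, [ebx]: esi=M[112]=26
after add eax, esi: eax=0+26=26
after add ebx, 4: ebx=112+4=116
after sub ecx, 1: ecx=3-1=2
cmp ecx, 0  (cmp 2,0)
jg again: taken
after or esi, eax: esi=26|26=26
after sub eax, esi: eax=26-26=0
after mov esi, [ebx]: esi=M[116]=19
after add eax, esi: eax=0+19=19
after add ebx, 4: ebx=116+4=120
after sub ecx, 1: ecx=2-1=1
cmp ecx, 0  (cmp 1,0)
jg again: taken
after or esi, eax: esi=19|19=19
after sub eax, esi: eax=19-19=0
after mov esi, [ebx]: esi=M[120]=23
after add eax, esi: eax=0+23=23
after add ebx, 4: ebx=120+4=124
after sub ecx, 1: ecx=1-1=0
cmp ecx, 0  (cmp 0,0)
jg again: not taken
after or esi, eax: esi=23|23=23
mov [100], eax → M[100]=23
halt.
Total executed instructions: 55.

55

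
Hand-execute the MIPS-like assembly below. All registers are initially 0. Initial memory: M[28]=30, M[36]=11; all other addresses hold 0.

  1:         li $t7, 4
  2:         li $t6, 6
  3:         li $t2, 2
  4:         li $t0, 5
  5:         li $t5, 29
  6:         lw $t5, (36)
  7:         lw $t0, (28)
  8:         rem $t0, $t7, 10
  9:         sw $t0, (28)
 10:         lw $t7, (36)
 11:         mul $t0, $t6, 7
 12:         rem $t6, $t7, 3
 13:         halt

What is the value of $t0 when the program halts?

42

$t7=4
$t6=6
$t2=2
$t0=5
$t5=29
$t5=M[36]=11
$t0=M[28]=30
$t0=4%10=4
sw $t0, (28) → M[28]=4
$t7=M[36]=11
$t0=6*7=42
$t6=11%3=2
halt.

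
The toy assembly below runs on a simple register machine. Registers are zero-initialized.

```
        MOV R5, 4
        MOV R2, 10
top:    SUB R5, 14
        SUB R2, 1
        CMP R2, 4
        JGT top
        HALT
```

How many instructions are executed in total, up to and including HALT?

after MOV R5, 4: R5=4
after MOV R2, 10: R2=10
after SUB R5, 14: R5=4-14=-10
after SUB R2, 1: R2=10-1=9
CMP R2, 4  (cmp 9,4)
JGT top: taken
after SUB R5, 14: R5=(-10)-14=-24
after SUB R2, 1: R2=9-1=8
CMP R2, 4  (cmp 8,4)
JGT top: taken
after SUB R5, 14: R5=(-24)-14=-38
after SUB R2, 1: R2=8-1=7
CMP R2, 4  (cmp 7,4)
JGT top: taken
after SUB R5, 14: R5=(-38)-14=-52
after SUB R2, 1: R2=7-1=6
CMP R2, 4  (cmp 6,4)
JGT top: taken
after SUB R5, 14: R5=(-52)-14=-66
after SUB R2, 1: R2=6-1=5
CMP R2, 4  (cmp 5,4)
JGT top: taken
after SUB R5, 14: R5=(-66)-14=-80
after SUB R2, 1: R2=5-1=4
CMP R2, 4  (cmp 4,4)
JGT top: not taken
halt.
Total executed instructions: 27.

27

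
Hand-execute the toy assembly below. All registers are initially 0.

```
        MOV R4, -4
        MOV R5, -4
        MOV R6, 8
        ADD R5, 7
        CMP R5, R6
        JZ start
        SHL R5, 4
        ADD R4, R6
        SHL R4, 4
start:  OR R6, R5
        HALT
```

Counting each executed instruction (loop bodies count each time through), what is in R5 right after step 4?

3

MOV R4, -4 → R4=-4
MOV R5, -4 → R5=-4
MOV R6, 8 → R6=8
ADD R5, 7 → R5=(-4)+7=3
After step 4: R5 = 3.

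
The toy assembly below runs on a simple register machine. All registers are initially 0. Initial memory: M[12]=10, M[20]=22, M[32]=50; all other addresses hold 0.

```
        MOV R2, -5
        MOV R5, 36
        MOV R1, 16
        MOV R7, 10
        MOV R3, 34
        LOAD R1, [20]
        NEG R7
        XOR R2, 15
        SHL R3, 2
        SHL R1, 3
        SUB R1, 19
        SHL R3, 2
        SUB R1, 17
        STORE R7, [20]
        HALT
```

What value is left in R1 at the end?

140

R2=-5
R5=36
R1=16
R7=10
R3=34
R1=M[20]=22
R7=-(10)=-10
R2=(-5)^15=-12
R3=34<<2=136
R1=22<<3=176
R1=176-19=157
R3=136<<2=544
R1=157-17=140
STORE R7, [20] → M[20]=-10
halt.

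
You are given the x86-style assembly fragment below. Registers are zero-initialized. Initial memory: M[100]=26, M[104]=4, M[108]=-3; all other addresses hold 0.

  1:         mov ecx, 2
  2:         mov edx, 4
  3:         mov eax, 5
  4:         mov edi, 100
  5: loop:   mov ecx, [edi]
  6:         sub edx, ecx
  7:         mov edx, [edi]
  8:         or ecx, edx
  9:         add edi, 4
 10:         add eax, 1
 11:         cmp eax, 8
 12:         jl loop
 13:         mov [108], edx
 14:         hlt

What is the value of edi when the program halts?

after mov ecx, 2: ecx=2
after mov edx, 4: edx=4
after mov eax, 5: eax=5
after mov edi, 100: edi=100
after mov ecx, [edi]: ecx=M[100]=26
after sub edx, ecx: edx=4-26=-22
after mov edx, [edi]: edx=M[100]=26
after or ecx, edx: ecx=26|26=26
after add edi, 4: edi=100+4=104
after add eax, 1: eax=5+1=6
cmp eax, 8  (cmp 6,8)
jl loop: taken
after mov ecx, [edi]: ecx=M[104]=4
after sub edx, ecx: edx=26-4=22
after mov edx, [edi]: edx=M[104]=4
after or ecx, edx: ecx=4|4=4
after add edi, 4: edi=104+4=108
after add eax, 1: eax=6+1=7
cmp eax, 8  (cmp 7,8)
jl loop: taken
after mov ecx, [edi]: ecx=M[108]=-3
after sub edx, ecx: edx=4-(-3)=7
after mov edx, [edi]: edx=M[108]=-3
after or ecx, edx: ecx=(-3)|(-3)=-3
after add edi, 4: edi=108+4=112
after add eax, 1: eax=7+1=8
cmp eax, 8  (cmp 8,8)
jl loop: not taken
mov [108], edx → M[108]=-3
halt.

112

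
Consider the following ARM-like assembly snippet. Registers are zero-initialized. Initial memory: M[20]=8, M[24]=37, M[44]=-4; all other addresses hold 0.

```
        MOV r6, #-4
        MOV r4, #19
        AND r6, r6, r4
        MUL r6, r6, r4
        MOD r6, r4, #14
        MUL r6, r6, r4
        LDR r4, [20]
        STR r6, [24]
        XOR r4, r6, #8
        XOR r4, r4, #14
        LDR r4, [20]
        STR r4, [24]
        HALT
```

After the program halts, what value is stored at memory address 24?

after MOV r6, #-4: r6=-4
after MOV r4, #19: r4=19
after AND r6, r6, r4: r6=(-4)&19=16
after MUL r6, r6, r4: r6=16*19=304
after MOD r6, r4, #14: r6=19%14=5
after MUL r6, r6, r4: r6=5*19=95
after LDR r4, [20]: r4=M[20]=8
STR r6, [24] → M[24]=95
after XOR r4, r6, #8: r4=95^8=87
after XOR r4, r4, #14: r4=87^14=89
after LDR r4, [20]: r4=M[20]=8
STR r4, [24] → M[24]=8
halt.

8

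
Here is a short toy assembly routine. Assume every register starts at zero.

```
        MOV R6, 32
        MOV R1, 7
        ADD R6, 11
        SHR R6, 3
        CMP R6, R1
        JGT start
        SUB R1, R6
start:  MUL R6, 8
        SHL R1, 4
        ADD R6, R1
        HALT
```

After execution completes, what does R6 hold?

MOV R6, 32 → R6=32
MOV R1, 7 → R1=7
ADD R6, 11 → R6=32+11=43
SHR R6, 3 → R6=43>>3=5
CMP R6, R1  (cmp 5,7)
JGT start: not taken
SUB R1, R6 → R1=7-5=2
MUL R6, 8 → R6=5*8=40
SHL R1, 4 → R1=2<<4=32
ADD R6, R1 → R6=40+32=72
halt.

72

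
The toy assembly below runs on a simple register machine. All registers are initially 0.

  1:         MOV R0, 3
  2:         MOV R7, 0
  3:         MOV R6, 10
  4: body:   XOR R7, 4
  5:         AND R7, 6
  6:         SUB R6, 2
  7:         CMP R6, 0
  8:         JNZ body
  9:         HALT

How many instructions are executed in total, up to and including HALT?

29

R0=3
R7=0
R6=10
R7=0^4=4
R7=4&6=4
R6=10-2=8
CMP R6, 0  (cmp 8,0)
JNZ body: taken
R7=4^4=0
R7=0&6=0
R6=8-2=6
CMP R6, 0  (cmp 6,0)
JNZ body: taken
R7=0^4=4
R7=4&6=4
R6=6-2=4
CMP R6, 0  (cmp 4,0)
JNZ body: taken
R7=4^4=0
R7=0&6=0
R6=4-2=2
CMP R6, 0  (cmp 2,0)
JNZ body: taken
R7=0^4=4
R7=4&6=4
R6=2-2=0
CMP R6, 0  (cmp 0,0)
JNZ body: not taken
halt.
Total executed instructions: 29.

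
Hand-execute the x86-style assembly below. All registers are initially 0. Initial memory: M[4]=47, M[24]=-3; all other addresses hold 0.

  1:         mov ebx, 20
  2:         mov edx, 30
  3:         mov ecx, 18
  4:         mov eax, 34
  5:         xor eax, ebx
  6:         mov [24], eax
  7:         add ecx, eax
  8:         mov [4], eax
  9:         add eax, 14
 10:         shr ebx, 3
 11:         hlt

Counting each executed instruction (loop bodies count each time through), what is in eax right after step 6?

ebx=20
edx=30
ecx=18
eax=34
eax=34^20=54
mov [24], eax → M[24]=54
After step 6: eax = 54.

54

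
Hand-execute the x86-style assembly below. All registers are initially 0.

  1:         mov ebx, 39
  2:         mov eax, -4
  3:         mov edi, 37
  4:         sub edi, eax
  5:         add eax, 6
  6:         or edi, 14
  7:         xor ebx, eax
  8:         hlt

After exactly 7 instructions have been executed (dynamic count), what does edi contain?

47

ebx=39
eax=-4
edi=37
edi=37-(-4)=41
eax=(-4)+6=2
edi=41|14=47
ebx=39^2=37
After step 7: edi = 47.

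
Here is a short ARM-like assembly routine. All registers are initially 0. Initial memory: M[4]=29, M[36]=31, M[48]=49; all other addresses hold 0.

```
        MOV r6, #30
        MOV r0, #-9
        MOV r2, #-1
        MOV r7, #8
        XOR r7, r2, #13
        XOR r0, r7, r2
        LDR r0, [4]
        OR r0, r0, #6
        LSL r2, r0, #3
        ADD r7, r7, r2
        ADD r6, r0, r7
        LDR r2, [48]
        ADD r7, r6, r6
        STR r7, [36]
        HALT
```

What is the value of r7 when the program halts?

MOV r6, #30 → r6=30
MOV r0, #-9 → r0=-9
MOV r2, #-1 → r2=-1
MOV r7, #8 → r7=8
XOR r7, r2, #13 → r7=(-1)^13=-14
XOR r0, r7, r2 → r0=(-14)^(-1)=13
LDR r0, [4] → r0=M[4]=29
OR r0, r0, #6 → r0=29|6=31
LSL r2, r0, #3 → r2=31<<3=248
ADD r7, r7, r2 → r7=(-14)+248=234
ADD r6, r0, r7 → r6=31+234=265
LDR r2, [48] → r2=M[48]=49
ADD r7, r6, r6 → r7=265+265=530
STR r7, [36] → M[36]=530
halt.

530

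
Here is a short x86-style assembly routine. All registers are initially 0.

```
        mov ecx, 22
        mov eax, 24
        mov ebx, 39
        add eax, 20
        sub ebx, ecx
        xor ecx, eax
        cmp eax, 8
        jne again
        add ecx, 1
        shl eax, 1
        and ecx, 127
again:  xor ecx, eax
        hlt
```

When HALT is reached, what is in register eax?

ecx=22
eax=24
ebx=39
eax=24+20=44
ebx=39-22=17
ecx=22^44=58
cmp eax, 8  (cmp 44,8)
jne again: taken
ecx=58^44=22
halt.

44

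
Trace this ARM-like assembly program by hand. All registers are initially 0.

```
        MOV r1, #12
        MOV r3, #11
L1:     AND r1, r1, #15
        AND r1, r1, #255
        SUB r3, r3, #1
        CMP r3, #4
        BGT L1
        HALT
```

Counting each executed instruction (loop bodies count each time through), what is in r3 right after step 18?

MOV r1, #12 → r1=12
MOV r3, #11 → r3=11
AND r1, r1, #15 → r1=12&15=12
AND r1, r1, #255 → r1=12&255=12
SUB r3, r3, #1 → r3=11-1=10
CMP r3, #4  (cmp 10,4)
BGT L1: taken
AND r1, r1, #15 → r1=12&15=12
AND r1, r1, #255 → r1=12&255=12
SUB r3, r3, #1 → r3=10-1=9
CMP r3, #4  (cmp 9,4)
BGT L1: taken
AND r1, r1, #15 → r1=12&15=12
AND r1, r1, #255 → r1=12&255=12
SUB r3, r3, #1 → r3=9-1=8
CMP r3, #4  (cmp 8,4)
BGT L1: taken
AND r1, r1, #15 → r1=12&15=12
After step 18: r3 = 8.

8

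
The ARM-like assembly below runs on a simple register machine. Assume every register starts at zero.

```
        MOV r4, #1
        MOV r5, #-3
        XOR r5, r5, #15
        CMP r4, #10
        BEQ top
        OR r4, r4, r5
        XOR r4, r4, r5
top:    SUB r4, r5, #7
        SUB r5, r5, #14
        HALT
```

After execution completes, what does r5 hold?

-28

after MOV r4, #1: r4=1
after MOV r5, #-3: r5=-3
after XOR r5, r5, #15: r5=(-3)^15=-14
CMP r4, #10  (cmp 1,10)
BEQ top: not taken
after OR r4, r4, r5: r4=1|(-14)=-13
after XOR r4, r4, r5: r4=(-13)^(-14)=1
after SUB r4, r5, #7: r4=(-14)-7=-21
after SUB r5, r5, #14: r5=(-14)-14=-28
halt.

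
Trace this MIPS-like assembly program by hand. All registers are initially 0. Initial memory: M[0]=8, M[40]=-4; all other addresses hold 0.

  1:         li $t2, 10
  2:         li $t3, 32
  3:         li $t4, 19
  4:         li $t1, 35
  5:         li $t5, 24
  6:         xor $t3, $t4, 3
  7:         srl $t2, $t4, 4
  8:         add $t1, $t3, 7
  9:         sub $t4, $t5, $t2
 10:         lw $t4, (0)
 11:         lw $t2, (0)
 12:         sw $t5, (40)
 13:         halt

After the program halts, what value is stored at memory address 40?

24

after li $t2, 10: $t2=10
after li $t3, 32: $t3=32
after li $t4, 19: $t4=19
after li $t1, 35: $t1=35
after li $t5, 24: $t5=24
after xor $t3, $t4, 3: $t3=19^3=16
after srl $t2, $t4, 4: $t2=19>>4=1
after add $t1, $t3, 7: $t1=16+7=23
after sub $t4, $t5, $t2: $t4=24-1=23
after lw $t4, (0): $t4=M[0]=8
after lw $t2, (0): $t2=M[0]=8
sw $t5, (40) → M[40]=24
halt.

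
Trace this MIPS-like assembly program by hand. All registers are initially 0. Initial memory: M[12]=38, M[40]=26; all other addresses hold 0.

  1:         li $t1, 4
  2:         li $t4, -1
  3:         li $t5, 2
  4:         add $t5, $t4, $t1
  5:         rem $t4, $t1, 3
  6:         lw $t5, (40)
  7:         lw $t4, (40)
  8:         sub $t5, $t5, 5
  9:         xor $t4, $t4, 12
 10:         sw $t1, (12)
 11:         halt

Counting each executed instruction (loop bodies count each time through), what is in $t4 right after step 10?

22

after li $t1, 4: $t1=4
after li $t4, -1: $t4=-1
after li $t5, 2: $t5=2
after add $t5, $t4, $t1: $t5=(-1)+4=3
after rem $t4, $t1, 3: $t4=4%3=1
after lw $t5, (40): $t5=M[40]=26
after lw $t4, (40): $t4=M[40]=26
after sub $t5, $t5, 5: $t5=26-5=21
after xor $t4, $t4, 12: $t4=26^12=22
sw $t1, (12) → M[12]=4
After step 10: $t4 = 22.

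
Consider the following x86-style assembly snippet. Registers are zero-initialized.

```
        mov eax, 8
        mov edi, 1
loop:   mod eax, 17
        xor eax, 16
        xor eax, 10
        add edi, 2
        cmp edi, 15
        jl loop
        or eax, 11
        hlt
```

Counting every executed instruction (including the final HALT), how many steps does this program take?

46

after mov eax, 8: eax=8
after mov edi, 1: edi=1
after mod eax, 17: eax=8%17=8
after xor eax, 16: eax=8^16=24
after xor eax, 10: eax=24^10=18
after add edi, 2: edi=1+2=3
cmp edi, 15  (cmp 3,15)
jl loop: taken
after mod eax, 17: eax=18%17=1
after xor eax, 16: eax=1^16=17
after xor eax, 10: eax=17^10=27
after add edi, 2: edi=3+2=5
cmp edi, 15  (cmp 5,15)
jl loop: taken
after mod eax, 17: eax=27%17=10
after xor eax, 16: eax=10^16=26
after xor eax, 10: eax=26^10=16
after add edi, 2: edi=5+2=7
cmp edi, 15  (cmp 7,15)
jl loop: taken
after mod eax, 17: eax=16%17=16
after xor eax, 16: eax=16^16=0
after xor eax, 10: eax=0^10=10
after add edi, 2: edi=7+2=9
cmp edi, 15  (cmp 9,15)
jl loop: taken
after mod eax, 17: eax=10%17=10
after xor eax, 16: eax=10^16=26
after xor eax, 10: eax=26^10=16
after add edi, 2: edi=9+2=11
cmp edi, 15  (cmp 11,15)
jl loop: taken
after mod eax, 17: eax=16%17=16
after xor eax, 16: eax=16^16=0
after xor eax, 10: eax=0^10=10
after add edi, 2: edi=11+2=13
cmp edi, 15  (cmp 13,15)
jl loop: taken
after mod eax, 17: eax=10%17=10
after xor eax, 16: eax=10^16=26
after xor eax, 10: eax=26^10=16
after add edi, 2: edi=13+2=15
cmp edi, 15  (cmp 15,15)
jl loop: not taken
after or eax, 11: eax=16|11=27
halt.
Total executed instructions: 46.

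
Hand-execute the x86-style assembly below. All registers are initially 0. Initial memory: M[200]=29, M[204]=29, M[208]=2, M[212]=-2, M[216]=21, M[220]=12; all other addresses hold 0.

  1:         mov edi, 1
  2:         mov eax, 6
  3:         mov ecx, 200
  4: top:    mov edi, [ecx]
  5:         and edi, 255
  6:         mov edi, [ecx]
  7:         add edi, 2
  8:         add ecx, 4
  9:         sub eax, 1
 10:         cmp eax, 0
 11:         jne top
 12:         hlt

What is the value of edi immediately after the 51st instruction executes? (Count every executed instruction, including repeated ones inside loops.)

14

mov edi, 1 → edi=1
mov eax, 6 → eax=6
mov ecx, 200 → ecx=200
mov edi, [ecx] → edi=M[200]=29
and edi, 255 → edi=29&255=29
mov edi, [ecx] → edi=M[200]=29
add edi, 2 → edi=29+2=31
add ecx, 4 → ecx=200+4=204
sub eax, 1 → eax=6-1=5
cmp eax, 0  (cmp 5,0)
jne top: taken
mov edi, [ecx] → edi=M[204]=29
and edi, 255 → edi=29&255=29
mov edi, [ecx] → edi=M[204]=29
add edi, 2 → edi=29+2=31
add ecx, 4 → ecx=204+4=208
sub eax, 1 → eax=5-1=4
cmp eax, 0  (cmp 4,0)
jne top: taken
mov edi, [ecx] → edi=M[208]=2
and edi, 255 → edi=2&255=2
mov edi, [ecx] → edi=M[208]=2
add edi, 2 → edi=2+2=4
add ecx, 4 → ecx=208+4=212
sub eax, 1 → eax=4-1=3
cmp eax, 0  (cmp 3,0)
jne top: taken
mov edi, [ecx] → edi=M[212]=-2
and edi, 255 → edi=(-2)&255=254
mov edi, [ecx] → edi=M[212]=-2
add edi, 2 → edi=(-2)+2=0
add ecx, 4 → ecx=212+4=216
sub eax, 1 → eax=3-1=2
cmp eax, 0  (cmp 2,0)
jne top: taken
mov edi, [ecx] → edi=M[216]=21
and edi, 255 → edi=21&255=21
mov edi, [ecx] → edi=M[216]=21
add edi, 2 → edi=21+2=23
add ecx, 4 → ecx=216+4=220
sub eax, 1 → eax=2-1=1
cmp eax, 0  (cmp 1,0)
jne top: taken
mov edi, [ecx] → edi=M[220]=12
and edi, 255 → edi=12&255=12
mov edi, [ecx] → edi=M[220]=12
add edi, 2 → edi=12+2=14
add ecx, 4 → ecx=220+4=224
sub eax, 1 → eax=1-1=0
cmp eax, 0  (cmp 0,0)
jne top: not taken
After step 51: edi = 14.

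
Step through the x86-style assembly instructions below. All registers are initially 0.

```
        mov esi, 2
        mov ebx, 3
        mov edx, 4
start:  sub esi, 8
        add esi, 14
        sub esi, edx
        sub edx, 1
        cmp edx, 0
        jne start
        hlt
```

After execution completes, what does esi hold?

after mov esi, 2: esi=2
after mov ebx, 3: ebx=3
after mov edx, 4: edx=4
after sub esi, 8: esi=2-8=-6
after add esi, 14: esi=(-6)+14=8
after sub esi, edx: esi=8-4=4
after sub edx, 1: edx=4-1=3
cmp edx, 0  (cmp 3,0)
jne start: taken
after sub esi, 8: esi=4-8=-4
after add esi, 14: esi=(-4)+14=10
after sub esi, edx: esi=10-3=7
after sub edx, 1: edx=3-1=2
cmp edx, 0  (cmp 2,0)
jne start: taken
after sub esi, 8: esi=7-8=-1
after add esi, 14: esi=(-1)+14=13
after sub esi, edx: esi=13-2=11
after sub edx, 1: edx=2-1=1
cmp edx, 0  (cmp 1,0)
jne start: taken
after sub esi, 8: esi=11-8=3
after add esi, 14: esi=3+14=17
after sub esi, edx: esi=17-1=16
after sub edx, 1: edx=1-1=0
cmp edx, 0  (cmp 0,0)
jne start: not taken
halt.

16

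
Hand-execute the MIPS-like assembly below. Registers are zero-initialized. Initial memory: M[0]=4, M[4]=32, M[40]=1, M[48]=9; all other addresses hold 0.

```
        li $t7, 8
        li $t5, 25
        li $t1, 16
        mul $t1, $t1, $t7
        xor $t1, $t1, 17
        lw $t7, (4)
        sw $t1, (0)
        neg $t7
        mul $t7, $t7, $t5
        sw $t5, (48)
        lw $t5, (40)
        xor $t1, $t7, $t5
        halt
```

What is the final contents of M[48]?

25

$t7=8
$t5=25
$t1=16
$t1=16*8=128
$t1=128^17=145
$t7=M[4]=32
sw $t1, (0) → M[0]=145
$t7=-(32)=-32
$t7=(-32)*25=-800
sw $t5, (48) → M[48]=25
$t5=M[40]=1
$t1=(-800)^1=-799
halt.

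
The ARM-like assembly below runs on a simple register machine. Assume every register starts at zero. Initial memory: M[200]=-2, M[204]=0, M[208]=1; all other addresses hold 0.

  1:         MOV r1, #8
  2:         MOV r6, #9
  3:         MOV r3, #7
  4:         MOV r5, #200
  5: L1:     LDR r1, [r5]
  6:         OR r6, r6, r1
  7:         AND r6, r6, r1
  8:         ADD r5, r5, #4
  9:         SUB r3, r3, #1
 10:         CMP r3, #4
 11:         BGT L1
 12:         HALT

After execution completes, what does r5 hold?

after MOV r1, #8: r1=8
after MOV r6, #9: r6=9
after MOV r3, #7: r3=7
after MOV r5, #200: r5=200
after LDR r1, [r5]: r1=M[200]=-2
after OR r6, r6, r1: r6=9|(-2)=-1
after AND r6, r6, r1: r6=(-1)&(-2)=-2
after ADD r5, r5, #4: r5=200+4=204
after SUB r3, r3, #1: r3=7-1=6
CMP r3, #4  (cmp 6,4)
BGT L1: taken
after LDR r1, [r5]: r1=M[204]=0
after OR r6, r6, r1: r6=(-2)|0=-2
after AND r6, r6, r1: r6=(-2)&0=0
after ADD r5, r5, #4: r5=204+4=208
after SUB r3, r3, #1: r3=6-1=5
CMP r3, #4  (cmp 5,4)
BGT L1: taken
after LDR r1, [r5]: r1=M[208]=1
after OR r6, r6, r1: r6=0|1=1
after AND r6, r6, r1: r6=1&1=1
after ADD r5, r5, #4: r5=208+4=212
after SUB r3, r3, #1: r3=5-1=4
CMP r3, #4  (cmp 4,4)
BGT L1: not taken
halt.

212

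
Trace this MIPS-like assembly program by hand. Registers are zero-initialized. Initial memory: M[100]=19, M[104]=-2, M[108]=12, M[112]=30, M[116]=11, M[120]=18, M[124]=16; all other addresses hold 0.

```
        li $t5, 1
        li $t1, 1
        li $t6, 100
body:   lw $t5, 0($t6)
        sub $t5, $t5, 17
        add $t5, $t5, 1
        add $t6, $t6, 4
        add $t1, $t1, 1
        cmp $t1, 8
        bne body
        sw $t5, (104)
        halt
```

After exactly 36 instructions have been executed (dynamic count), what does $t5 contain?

-5

after li $t5, 1: $t5=1
after li $t1, 1: $t1=1
after li $t6, 100: $t6=100
after lw $t5, 0($t6): $t5=M[100]=19
after sub $t5, $t5, 17: $t5=19-17=2
after add $t5, $t5, 1: $t5=2+1=3
after add $t6, $t6, 4: $t6=100+4=104
after add $t1, $t1, 1: $t1=1+1=2
cmp $t1, 8  (cmp 2,8)
bne body: taken
after lw $t5, 0($t6): $t5=M[104]=-2
after sub $t5, $t5, 17: $t5=(-2)-17=-19
after add $t5, $t5, 1: $t5=(-19)+1=-18
after add $t6, $t6, 4: $t6=104+4=108
after add $t1, $t1, 1: $t1=2+1=3
cmp $t1, 8  (cmp 3,8)
bne body: taken
after lw $t5, 0($t6): $t5=M[108]=12
after sub $t5, $t5, 17: $t5=12-17=-5
after add $t5, $t5, 1: $t5=(-5)+1=-4
after add $t6, $t6, 4: $t6=108+4=112
after add $t1, $t1, 1: $t1=3+1=4
cmp $t1, 8  (cmp 4,8)
bne body: taken
after lw $t5, 0($t6): $t5=M[112]=30
after sub $t5, $t5, 17: $t5=30-17=13
after add $t5, $t5, 1: $t5=13+1=14
after add $t6, $t6, 4: $t6=112+4=116
after add $t1, $t1, 1: $t1=4+1=5
cmp $t1, 8  (cmp 5,8)
bne body: taken
after lw $t5, 0($t6): $t5=M[116]=11
after sub $t5, $t5, 17: $t5=11-17=-6
after add $t5, $t5, 1: $t5=(-6)+1=-5
after add $t6, $t6, 4: $t6=116+4=120
after add $t1, $t1, 1: $t1=5+1=6
After step 36: $t5 = -5.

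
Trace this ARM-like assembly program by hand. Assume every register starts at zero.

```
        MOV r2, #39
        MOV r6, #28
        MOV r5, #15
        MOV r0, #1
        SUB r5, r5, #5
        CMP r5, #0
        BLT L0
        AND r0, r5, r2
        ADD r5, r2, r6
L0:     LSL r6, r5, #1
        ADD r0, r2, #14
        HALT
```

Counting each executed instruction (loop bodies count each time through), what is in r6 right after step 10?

r2=39
r6=28
r5=15
r0=1
r5=15-5=10
CMP r5, #0  (cmp 10,0)
BLT L0: not taken
r0=10&39=2
r5=39+28=67
r6=67<<1=134
After step 10: r6 = 134.

134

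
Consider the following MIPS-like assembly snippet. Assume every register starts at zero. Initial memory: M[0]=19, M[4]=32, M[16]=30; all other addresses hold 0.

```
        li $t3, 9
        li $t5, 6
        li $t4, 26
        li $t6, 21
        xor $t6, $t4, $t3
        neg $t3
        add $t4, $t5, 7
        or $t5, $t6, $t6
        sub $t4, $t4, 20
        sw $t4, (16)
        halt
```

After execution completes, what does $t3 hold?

-9

$t3=9
$t5=6
$t4=26
$t6=21
$t6=26^9=19
$t3=-(9)=-9
$t4=6+7=13
$t5=19|19=19
$t4=13-20=-7
sw $t4, (16) → M[16]=-7
halt.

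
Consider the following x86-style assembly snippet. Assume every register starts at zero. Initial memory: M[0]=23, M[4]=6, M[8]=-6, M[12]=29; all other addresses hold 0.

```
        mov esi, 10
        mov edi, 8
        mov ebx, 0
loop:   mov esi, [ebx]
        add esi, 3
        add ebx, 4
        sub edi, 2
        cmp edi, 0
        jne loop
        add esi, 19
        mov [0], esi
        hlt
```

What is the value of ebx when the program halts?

esi=10
edi=8
ebx=0
esi=M[0]=23
esi=23+3=26
ebx=0+4=4
edi=8-2=6
cmp edi, 0  (cmp 6,0)
jne loop: taken
esi=M[4]=6
esi=6+3=9
ebx=4+4=8
edi=6-2=4
cmp edi, 0  (cmp 4,0)
jne loop: taken
esi=M[8]=-6
esi=(-6)+3=-3
ebx=8+4=12
edi=4-2=2
cmp edi, 0  (cmp 2,0)
jne loop: taken
esi=M[12]=29
esi=29+3=32
ebx=12+4=16
edi=2-2=0
cmp edi, 0  (cmp 0,0)
jne loop: not taken
esi=32+19=51
mov [0], esi → M[0]=51
halt.

16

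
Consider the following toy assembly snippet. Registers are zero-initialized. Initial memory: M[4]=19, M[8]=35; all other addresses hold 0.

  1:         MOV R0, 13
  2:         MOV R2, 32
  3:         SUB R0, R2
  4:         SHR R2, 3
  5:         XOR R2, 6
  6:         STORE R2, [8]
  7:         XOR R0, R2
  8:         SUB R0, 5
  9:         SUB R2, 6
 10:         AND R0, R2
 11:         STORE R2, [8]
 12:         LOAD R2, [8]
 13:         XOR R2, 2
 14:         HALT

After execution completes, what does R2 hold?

MOV R0, 13 → R0=13
MOV R2, 32 → R2=32
SUB R0, R2 → R0=13-32=-19
SHR R2, 3 → R2=32>>3=4
XOR R2, 6 → R2=4^6=2
STORE R2, [8] → M[8]=2
XOR R0, R2 → R0=(-19)^2=-17
SUB R0, 5 → R0=(-17)-5=-22
SUB R2, 6 → R2=2-6=-4
AND R0, R2 → R0=(-22)&(-4)=-24
STORE R2, [8] → M[8]=-4
LOAD R2, [8] → R2=M[8]=-4
XOR R2, 2 → R2=(-4)^2=-2
halt.

-2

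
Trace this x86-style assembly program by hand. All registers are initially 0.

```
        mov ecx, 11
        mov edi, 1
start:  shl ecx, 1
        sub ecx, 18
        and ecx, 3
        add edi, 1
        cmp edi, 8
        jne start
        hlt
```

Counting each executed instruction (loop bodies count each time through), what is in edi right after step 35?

6

ecx=11
edi=1
ecx=11<<1=22
ecx=22-18=4
ecx=4&3=0
edi=1+1=2
cmp edi, 8  (cmp 2,8)
jne start: taken
ecx=0<<1=0
ecx=0-18=-18
ecx=(-18)&3=2
edi=2+1=3
cmp edi, 8  (cmp 3,8)
jne start: taken
ecx=2<<1=4
ecx=4-18=-14
ecx=(-14)&3=2
edi=3+1=4
cmp edi, 8  (cmp 4,8)
jne start: taken
ecx=2<<1=4
ecx=4-18=-14
ecx=(-14)&3=2
edi=4+1=5
cmp edi, 8  (cmp 5,8)
jne start: taken
ecx=2<<1=4
ecx=4-18=-14
ecx=(-14)&3=2
edi=5+1=6
cmp edi, 8  (cmp 6,8)
jne start: taken
ecx=2<<1=4
ecx=4-18=-14
ecx=(-14)&3=2
After step 35: edi = 6.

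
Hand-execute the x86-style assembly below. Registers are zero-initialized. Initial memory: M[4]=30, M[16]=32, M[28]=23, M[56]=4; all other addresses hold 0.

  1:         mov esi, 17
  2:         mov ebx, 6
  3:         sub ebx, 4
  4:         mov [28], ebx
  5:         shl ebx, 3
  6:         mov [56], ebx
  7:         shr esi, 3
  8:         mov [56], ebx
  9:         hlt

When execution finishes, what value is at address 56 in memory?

after mov esi, 17: esi=17
after mov ebx, 6: ebx=6
after sub ebx, 4: ebx=6-4=2
mov [28], ebx → M[28]=2
after shl ebx, 3: ebx=2<<3=16
mov [56], ebx → M[56]=16
after shr esi, 3: esi=17>>3=2
mov [56], ebx → M[56]=16
halt.

16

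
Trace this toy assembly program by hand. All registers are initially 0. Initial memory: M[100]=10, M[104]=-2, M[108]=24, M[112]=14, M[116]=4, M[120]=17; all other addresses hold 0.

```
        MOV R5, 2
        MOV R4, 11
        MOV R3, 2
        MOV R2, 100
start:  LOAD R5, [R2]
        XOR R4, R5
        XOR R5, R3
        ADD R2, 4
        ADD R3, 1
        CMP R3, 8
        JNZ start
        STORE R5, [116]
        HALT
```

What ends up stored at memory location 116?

R5=2
R4=11
R3=2
R2=100
R5=M[100]=10
R4=11^10=1
R5=10^2=8
R2=100+4=104
R3=2+1=3
CMP R3, 8  (cmp 3,8)
JNZ start: taken
R5=M[104]=-2
R4=1^(-2)=-1
R5=(-2)^3=-3
R2=104+4=108
R3=3+1=4
CMP R3, 8  (cmp 4,8)
JNZ start: taken
R5=M[108]=24
R4=(-1)^24=-25
R5=24^4=28
R2=108+4=112
R3=4+1=5
CMP R3, 8  (cmp 5,8)
JNZ start: taken
R5=M[112]=14
R4=(-25)^14=-23
R5=14^5=11
R2=112+4=116
R3=5+1=6
CMP R3, 8  (cmp 6,8)
JNZ start: taken
R5=M[116]=4
R4=(-23)^4=-19
R5=4^6=2
R2=116+4=120
R3=6+1=7
CMP R3, 8  (cmp 7,8)
JNZ start: taken
R5=M[120]=17
R4=(-19)^17=-4
R5=17^7=22
R2=120+4=124
R3=7+1=8
CMP R3, 8  (cmp 8,8)
JNZ start: not taken
STORE R5, [116] → M[116]=22
halt.

22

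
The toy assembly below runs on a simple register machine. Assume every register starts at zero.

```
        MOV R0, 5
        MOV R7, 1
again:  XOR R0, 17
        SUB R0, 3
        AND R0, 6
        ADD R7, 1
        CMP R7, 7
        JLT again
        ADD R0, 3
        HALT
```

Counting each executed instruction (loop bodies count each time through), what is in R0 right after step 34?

14

MOV R0, 5 → R0=5
MOV R7, 1 → R7=1
XOR R0, 17 → R0=5^17=20
SUB R0, 3 → R0=20-3=17
AND R0, 6 → R0=17&6=0
ADD R7, 1 → R7=1+1=2
CMP R7, 7  (cmp 2,7)
JLT again: taken
XOR R0, 17 → R0=0^17=17
SUB R0, 3 → R0=17-3=14
AND R0, 6 → R0=14&6=6
ADD R7, 1 → R7=2+1=3
CMP R7, 7  (cmp 3,7)
JLT again: taken
XOR R0, 17 → R0=6^17=23
SUB R0, 3 → R0=23-3=20
AND R0, 6 → R0=20&6=4
ADD R7, 1 → R7=3+1=4
CMP R7, 7  (cmp 4,7)
JLT again: taken
XOR R0, 17 → R0=4^17=21
SUB R0, 3 → R0=21-3=18
AND R0, 6 → R0=18&6=2
ADD R7, 1 → R7=4+1=5
CMP R7, 7  (cmp 5,7)
JLT again: taken
XOR R0, 17 → R0=2^17=19
SUB R0, 3 → R0=19-3=16
AND R0, 6 → R0=16&6=0
ADD R7, 1 → R7=5+1=6
CMP R7, 7  (cmp 6,7)
JLT again: taken
XOR R0, 17 → R0=0^17=17
SUB R0, 3 → R0=17-3=14
After step 34: R0 = 14.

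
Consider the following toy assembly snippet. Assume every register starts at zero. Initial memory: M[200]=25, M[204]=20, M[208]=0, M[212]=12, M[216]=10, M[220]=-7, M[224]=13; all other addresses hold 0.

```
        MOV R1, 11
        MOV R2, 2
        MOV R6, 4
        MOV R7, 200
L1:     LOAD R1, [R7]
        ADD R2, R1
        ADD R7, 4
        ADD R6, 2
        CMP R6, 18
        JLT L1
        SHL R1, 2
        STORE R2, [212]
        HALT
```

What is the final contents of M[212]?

75

MOV R1, 11 → R1=11
MOV R2, 2 → R2=2
MOV R6, 4 → R6=4
MOV R7, 200 → R7=200
LOAD R1, [R7] → R1=M[200]=25
ADD R2, R1 → R2=2+25=27
ADD R7, 4 → R7=200+4=204
ADD R6, 2 → R6=4+2=6
CMP R6, 18  (cmp 6,18)
JLT L1: taken
LOAD R1, [R7] → R1=M[204]=20
ADD R2, R1 → R2=27+20=47
ADD R7, 4 → R7=204+4=208
ADD R6, 2 → R6=6+2=8
CMP R6, 18  (cmp 8,18)
JLT L1: taken
LOAD R1, [R7] → R1=M[208]=0
ADD R2, R1 → R2=47+0=47
ADD R7, 4 → R7=208+4=212
ADD R6, 2 → R6=8+2=10
CMP R6, 18  (cmp 10,18)
JLT L1: taken
LOAD R1, [R7] → R1=M[212]=12
ADD R2, R1 → R2=47+12=59
ADD R7, 4 → R7=212+4=216
ADD R6, 2 → R6=10+2=12
CMP R6, 18  (cmp 12,18)
JLT L1: taken
LOAD R1, [R7] → R1=M[216]=10
ADD R2, R1 → R2=59+10=69
ADD R7, 4 → R7=216+4=220
ADD R6, 2 → R6=12+2=14
CMP R6, 18  (cmp 14,18)
JLT L1: taken
LOAD R1, [R7] → R1=M[220]=-7
ADD R2, R1 → R2=69+(-7)=62
ADD R7, 4 → R7=220+4=224
ADD R6, 2 → R6=14+2=16
CMP R6, 18  (cmp 16,18)
JLT L1: taken
LOAD R1, [R7] → R1=M[224]=13
ADD R2, R1 → R2=62+13=75
ADD R7, 4 → R7=224+4=228
ADD R6, 2 → R6=16+2=18
CMP R6, 18  (cmp 18,18)
JLT L1: not taken
SHL R1, 2 → R1=13<<2=52
STORE R2, [212] → M[212]=75
halt.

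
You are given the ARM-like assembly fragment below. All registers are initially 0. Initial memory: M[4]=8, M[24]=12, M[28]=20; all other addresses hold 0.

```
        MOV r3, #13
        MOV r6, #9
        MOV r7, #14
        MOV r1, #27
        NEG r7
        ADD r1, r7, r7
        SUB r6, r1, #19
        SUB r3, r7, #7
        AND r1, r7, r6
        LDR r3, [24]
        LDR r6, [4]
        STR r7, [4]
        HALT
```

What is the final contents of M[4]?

r3=13
r6=9
r7=14
r1=27
r7=-(14)=-14
r1=(-14)+(-14)=-28
r6=(-28)-19=-47
r3=(-14)-7=-21
r1=(-14)&(-47)=-48
r3=M[24]=12
r6=M[4]=8
STR r7, [4] → M[4]=-14
halt.

-14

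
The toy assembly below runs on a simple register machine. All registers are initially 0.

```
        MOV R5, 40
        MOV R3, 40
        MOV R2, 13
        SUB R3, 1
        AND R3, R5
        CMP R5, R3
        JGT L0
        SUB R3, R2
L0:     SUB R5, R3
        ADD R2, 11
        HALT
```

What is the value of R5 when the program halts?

R5=40
R3=40
R2=13
R3=40-1=39
R3=39&40=32
CMP R5, R3  (cmp 40,32)
JGT L0: taken
R5=40-32=8
R2=13+11=24
halt.

8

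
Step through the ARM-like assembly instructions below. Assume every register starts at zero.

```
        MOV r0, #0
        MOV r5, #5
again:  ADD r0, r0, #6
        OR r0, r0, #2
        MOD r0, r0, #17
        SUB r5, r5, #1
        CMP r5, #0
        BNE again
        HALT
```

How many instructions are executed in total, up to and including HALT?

33

after MOV r0, #0: r0=0
after MOV r5, #5: r5=5
after ADD r0, r0, #6: r0=0+6=6
after OR r0, r0, #2: r0=6|2=6
after MOD r0, r0, #17: r0=6%17=6
after SUB r5, r5, #1: r5=5-1=4
CMP r5, #0  (cmp 4,0)
BNE again: taken
after ADD r0, r0, #6: r0=6+6=12
after OR r0, r0, #2: r0=12|2=14
after MOD r0, r0, #17: r0=14%17=14
after SUB r5, r5, #1: r5=4-1=3
CMP r5, #0  (cmp 3,0)
BNE again: taken
after ADD r0, r0, #6: r0=14+6=20
after OR r0, r0, #2: r0=20|2=22
after MOD r0, r0, #17: r0=22%17=5
after SUB r5, r5, #1: r5=3-1=2
CMP r5, #0  (cmp 2,0)
BNE again: taken
after ADD r0, r0, #6: r0=5+6=11
after OR r0, r0, #2: r0=11|2=11
after MOD r0, r0, #17: r0=11%17=11
after SUB r5, r5, #1: r5=2-1=1
CMP r5, #0  (cmp 1,0)
BNE again: taken
after ADD r0, r0, #6: r0=11+6=17
after OR r0, r0, #2: r0=17|2=19
after MOD r0, r0, #17: r0=19%17=2
after SUB r5, r5, #1: r5=1-1=0
CMP r5, #0  (cmp 0,0)
BNE again: not taken
halt.
Total executed instructions: 33.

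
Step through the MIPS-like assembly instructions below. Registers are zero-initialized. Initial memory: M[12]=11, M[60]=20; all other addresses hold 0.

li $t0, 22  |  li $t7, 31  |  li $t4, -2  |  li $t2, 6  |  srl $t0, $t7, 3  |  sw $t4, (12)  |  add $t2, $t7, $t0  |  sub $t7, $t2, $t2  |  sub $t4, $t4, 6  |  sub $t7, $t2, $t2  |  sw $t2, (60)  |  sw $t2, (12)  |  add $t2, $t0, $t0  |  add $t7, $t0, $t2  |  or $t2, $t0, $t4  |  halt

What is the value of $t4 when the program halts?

li $t0, 22 → $t0=22
li $t7, 31 → $t7=31
li $t4, -2 → $t4=-2
li $t2, 6 → $t2=6
srl $t0, $t7, 3 → $t0=31>>3=3
sw $t4, (12) → M[12]=-2
add $t2, $t7, $t0 → $t2=31+3=34
sub $t7, $t2, $t2 → $t7=34-34=0
sub $t4, $t4, 6 → $t4=(-2)-6=-8
sub $t7, $t2, $t2 → $t7=34-34=0
sw $t2, (60) → M[60]=34
sw $t2, (12) → M[12]=34
add $t2, $t0, $t0 → $t2=3+3=6
add $t7, $t0, $t2 → $t7=3+6=9
or $t2, $t0, $t4 → $t2=3|(-8)=-5
halt.

-8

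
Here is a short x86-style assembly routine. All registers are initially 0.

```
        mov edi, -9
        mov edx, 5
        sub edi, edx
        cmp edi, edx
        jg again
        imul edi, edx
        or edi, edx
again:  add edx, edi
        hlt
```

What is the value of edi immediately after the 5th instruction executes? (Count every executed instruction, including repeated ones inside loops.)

-14

edi=-9
edx=5
edi=(-9)-5=-14
cmp edi, edx  (cmp -14,5)
jg again: not taken
After step 5: edi = -14.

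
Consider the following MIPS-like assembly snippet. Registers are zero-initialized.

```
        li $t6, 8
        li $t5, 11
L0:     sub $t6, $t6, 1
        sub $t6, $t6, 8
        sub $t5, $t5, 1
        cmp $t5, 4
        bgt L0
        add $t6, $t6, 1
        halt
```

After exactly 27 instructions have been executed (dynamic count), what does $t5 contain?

$t6=8
$t5=11
$t6=8-1=7
$t6=7-8=-1
$t5=11-1=10
cmp $t5, 4  (cmp 10,4)
bgt L0: taken
$t6=(-1)-1=-2
$t6=(-2)-8=-10
$t5=10-1=9
cmp $t5, 4  (cmp 9,4)
bgt L0: taken
$t6=(-10)-1=-11
$t6=(-11)-8=-19
$t5=9-1=8
cmp $t5, 4  (cmp 8,4)
bgt L0: taken
$t6=(-19)-1=-20
$t6=(-20)-8=-28
$t5=8-1=7
cmp $t5, 4  (cmp 7,4)
bgt L0: taken
$t6=(-28)-1=-29
$t6=(-29)-8=-37
$t5=7-1=6
cmp $t5, 4  (cmp 6,4)
bgt L0: taken
After step 27: $t5 = 6.

6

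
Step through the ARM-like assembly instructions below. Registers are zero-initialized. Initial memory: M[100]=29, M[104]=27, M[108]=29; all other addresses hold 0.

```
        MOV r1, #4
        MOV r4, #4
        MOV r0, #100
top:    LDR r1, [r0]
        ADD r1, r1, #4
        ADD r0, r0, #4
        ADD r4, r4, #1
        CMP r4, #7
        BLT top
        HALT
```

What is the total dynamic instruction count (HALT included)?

22

r1=4
r4=4
r0=100
r1=M[100]=29
r1=29+4=33
r0=100+4=104
r4=4+1=5
CMP r4, #7  (cmp 5,7)
BLT top: taken
r1=M[104]=27
r1=27+4=31
r0=104+4=108
r4=5+1=6
CMP r4, #7  (cmp 6,7)
BLT top: taken
r1=M[108]=29
r1=29+4=33
r0=108+4=112
r4=6+1=7
CMP r4, #7  (cmp 7,7)
BLT top: not taken
halt.
Total executed instructions: 22.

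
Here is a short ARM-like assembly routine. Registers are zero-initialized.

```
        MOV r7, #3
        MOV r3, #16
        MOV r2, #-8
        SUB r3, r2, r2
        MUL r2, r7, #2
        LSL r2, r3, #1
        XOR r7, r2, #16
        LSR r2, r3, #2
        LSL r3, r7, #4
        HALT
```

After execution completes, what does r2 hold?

r7=3
r3=16
r2=-8
r3=(-8)-(-8)=0
r2=3*2=6
r2=0<<1=0
r7=0^16=16
r2=0>>2=0
r3=16<<4=256
halt.

0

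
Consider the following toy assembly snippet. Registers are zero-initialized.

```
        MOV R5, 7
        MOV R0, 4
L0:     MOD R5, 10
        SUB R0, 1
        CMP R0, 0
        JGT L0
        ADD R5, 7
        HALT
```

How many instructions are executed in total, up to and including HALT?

20

MOV R5, 7 → R5=7
MOV R0, 4 → R0=4
MOD R5, 10 → R5=7%10=7
SUB R0, 1 → R0=4-1=3
CMP R0, 0  (cmp 3,0)
JGT L0: taken
MOD R5, 10 → R5=7%10=7
SUB R0, 1 → R0=3-1=2
CMP R0, 0  (cmp 2,0)
JGT L0: taken
MOD R5, 10 → R5=7%10=7
SUB R0, 1 → R0=2-1=1
CMP R0, 0  (cmp 1,0)
JGT L0: taken
MOD R5, 10 → R5=7%10=7
SUB R0, 1 → R0=1-1=0
CMP R0, 0  (cmp 0,0)
JGT L0: not taken
ADD R5, 7 → R5=7+7=14
halt.
Total executed instructions: 20.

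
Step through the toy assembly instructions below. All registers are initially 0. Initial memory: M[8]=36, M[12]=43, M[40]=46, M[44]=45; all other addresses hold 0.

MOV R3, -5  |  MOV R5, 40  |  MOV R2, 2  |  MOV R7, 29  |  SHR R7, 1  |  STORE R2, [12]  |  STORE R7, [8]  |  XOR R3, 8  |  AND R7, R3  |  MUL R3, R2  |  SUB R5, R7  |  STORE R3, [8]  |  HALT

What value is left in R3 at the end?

R3=-5
R5=40
R2=2
R7=29
R7=29>>1=14
STORE R2, [12] → M[12]=2
STORE R7, [8] → M[8]=14
R3=(-5)^8=-13
R7=14&(-13)=2
R3=(-13)*2=-26
R5=40-2=38
STORE R3, [8] → M[8]=-26
halt.

-26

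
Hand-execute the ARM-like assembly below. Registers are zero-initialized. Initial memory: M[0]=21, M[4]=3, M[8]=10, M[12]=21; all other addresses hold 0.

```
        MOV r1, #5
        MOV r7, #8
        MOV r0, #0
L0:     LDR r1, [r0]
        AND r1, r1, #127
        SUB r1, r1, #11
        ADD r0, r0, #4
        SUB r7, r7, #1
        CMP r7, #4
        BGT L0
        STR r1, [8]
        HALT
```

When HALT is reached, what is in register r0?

16

MOV r1, #5 → r1=5
MOV r7, #8 → r7=8
MOV r0, #0 → r0=0
LDR r1, [r0] → r1=M[0]=21
AND r1, r1, #127 → r1=21&127=21
SUB r1, r1, #11 → r1=21-11=10
ADD r0, r0, #4 → r0=0+4=4
SUB r7, r7, #1 → r7=8-1=7
CMP r7, #4  (cmp 7,4)
BGT L0: taken
LDR r1, [r0] → r1=M[4]=3
AND r1, r1, #127 → r1=3&127=3
SUB r1, r1, #11 → r1=3-11=-8
ADD r0, r0, #4 → r0=4+4=8
SUB r7, r7, #1 → r7=7-1=6
CMP r7, #4  (cmp 6,4)
BGT L0: taken
LDR r1, [r0] → r1=M[8]=10
AND r1, r1, #127 → r1=10&127=10
SUB r1, r1, #11 → r1=10-11=-1
ADD r0, r0, #4 → r0=8+4=12
SUB r7, r7, #1 → r7=6-1=5
CMP r7, #4  (cmp 5,4)
BGT L0: taken
LDR r1, [r0] → r1=M[12]=21
AND r1, r1, #127 → r1=21&127=21
SUB r1, r1, #11 → r1=21-11=10
ADD r0, r0, #4 → r0=12+4=16
SUB r7, r7, #1 → r7=5-1=4
CMP r7, #4  (cmp 4,4)
BGT L0: not taken
STR r1, [8] → M[8]=10
halt.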